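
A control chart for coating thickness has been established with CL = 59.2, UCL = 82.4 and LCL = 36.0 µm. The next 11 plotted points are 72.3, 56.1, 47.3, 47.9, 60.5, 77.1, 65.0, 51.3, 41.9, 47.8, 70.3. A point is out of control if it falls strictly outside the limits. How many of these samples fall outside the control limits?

0

All 11 points lie within [36.0, 82.4].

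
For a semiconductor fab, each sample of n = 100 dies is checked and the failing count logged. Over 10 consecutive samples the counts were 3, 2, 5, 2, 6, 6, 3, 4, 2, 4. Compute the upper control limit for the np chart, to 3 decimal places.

p̄ = Σdᵢ / (k·n) = 37 / (10 × 100) = 0.03700
UCL = np̄ + 3·√(np̄(1−p̄)) = 3.7000 + 3 × √(3.7000×0.96300) = 3.7000 + 3 × 1.8876 = 9.3629

9.363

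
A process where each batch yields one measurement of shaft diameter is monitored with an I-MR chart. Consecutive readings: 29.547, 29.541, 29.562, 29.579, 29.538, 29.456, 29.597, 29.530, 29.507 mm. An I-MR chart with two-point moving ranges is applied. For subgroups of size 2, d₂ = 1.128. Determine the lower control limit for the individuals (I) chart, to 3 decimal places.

X̄ = (29.547 + 29.541 + 29.562 + 29.579 + 29.538 + 29.456 + 29.597 + 29.530 + 29.507) / 9 = 29.5397
Moving ranges: 0.006, 0.021, 0.017, 0.041, 0.082, 0.141, 0.067, 0.023; M̄R̄ = 0.3980 / 8 = 0.0498
LCL = X̄ − 3·M̄R̄/d₂ = 29.5397 − 3 × 0.0498 / 1.128 = 29.4074

29.407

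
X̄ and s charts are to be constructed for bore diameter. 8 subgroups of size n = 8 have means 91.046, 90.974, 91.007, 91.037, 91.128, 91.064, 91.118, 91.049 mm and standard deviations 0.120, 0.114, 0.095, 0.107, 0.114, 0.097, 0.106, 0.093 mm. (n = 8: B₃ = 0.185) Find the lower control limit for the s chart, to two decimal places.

s̄ = (0.120 + 0.114 + 0.095 + 0.107 + 0.114 + 0.097 + 0.106 + 0.093) / 8 = 0.1057
LCL_s = B₃·s̄ = 0.185 × 0.1057 = 0.0196

0.02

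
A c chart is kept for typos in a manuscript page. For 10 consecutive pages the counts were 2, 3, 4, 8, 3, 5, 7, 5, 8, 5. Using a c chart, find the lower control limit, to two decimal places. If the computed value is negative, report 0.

c̄ = (2 + 3 + 4 + 8 + 3 + 5 + 7 + 5 + 8 + 5) / 10 = 50 / 10 = 5.0000
LCL = c̄ − 3√c̄ = 5.0000 − 3 × 2.2361 = -1.7082 → 0 (cannot be negative)

0.00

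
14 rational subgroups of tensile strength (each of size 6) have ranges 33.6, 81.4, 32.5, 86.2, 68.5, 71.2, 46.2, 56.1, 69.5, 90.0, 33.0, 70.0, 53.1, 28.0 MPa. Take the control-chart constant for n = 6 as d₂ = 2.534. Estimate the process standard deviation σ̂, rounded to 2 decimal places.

R̄ = (33.6 + 81.4 + 32.5 + 86.2 + 68.5 + 71.2 + 46.2 + 56.1 + 69.5 + 90.0 + 33.0 + 70.0 + 53.1 + 28.0) / 14 = 58.5214
σ̂ = R̄ / d₂ = 58.5214 / 2.534 = 23.0945

23.09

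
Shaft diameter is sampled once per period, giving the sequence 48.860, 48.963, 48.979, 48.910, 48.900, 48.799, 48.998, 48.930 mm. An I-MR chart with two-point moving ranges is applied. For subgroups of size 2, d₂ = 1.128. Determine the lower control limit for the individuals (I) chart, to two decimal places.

X̄ = (48.860 + 48.963 + 48.979 + 48.910 + 48.900 + 48.799 + 48.998 + 48.930) / 8 = 48.9174
Moving ranges: 0.103, 0.016, 0.069, 0.010, 0.101, 0.199, 0.068; M̄R̄ = 0.5660 / 7 = 0.0809
LCL = X̄ − 3·M̄R̄/d₂ = 48.9174 − 3 × 0.0809 / 1.128 = 48.7023

48.70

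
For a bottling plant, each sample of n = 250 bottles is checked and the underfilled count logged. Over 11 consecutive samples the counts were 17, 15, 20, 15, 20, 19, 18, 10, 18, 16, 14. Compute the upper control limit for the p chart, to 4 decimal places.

p̄ = Σdᵢ / (k·n) = 182 / (11 × 250) = 0.06618
UCL = p̄ + 3·√(p̄(1−p̄)/n) = 0.06618 + 3 × √(0.06618×0.93382/250) = 0.06618 + 3 × 0.01572 = 0.11335

0.1134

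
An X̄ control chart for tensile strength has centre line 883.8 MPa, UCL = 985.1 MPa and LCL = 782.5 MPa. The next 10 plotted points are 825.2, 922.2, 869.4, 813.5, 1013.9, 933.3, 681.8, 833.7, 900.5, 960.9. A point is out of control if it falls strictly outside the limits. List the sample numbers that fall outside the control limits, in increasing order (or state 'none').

Compare each point to [782.5, 985.1]: sample 5 = 1013.9 > UCL; sample 7 = 681.8 < LCL.

5, 7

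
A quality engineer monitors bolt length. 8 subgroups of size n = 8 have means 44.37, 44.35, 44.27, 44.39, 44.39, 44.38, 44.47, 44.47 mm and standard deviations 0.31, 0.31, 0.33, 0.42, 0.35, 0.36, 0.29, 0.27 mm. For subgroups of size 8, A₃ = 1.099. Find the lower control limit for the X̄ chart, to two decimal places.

44.02

X̄̄ = (44.37 + 44.35 + 44.27 + 44.39 + 44.39 + 44.38 + 44.47 + 44.47) / 8 = 44.3863
s̄ = (0.31 + 0.31 + 0.33 + 0.42 + 0.35 + 0.36 + 0.29 + 0.27) / 8 = 0.3300
LCL = X̄̄ − A₃·s̄ = 44.3863 − 1.099 × 0.3300 = 44.0236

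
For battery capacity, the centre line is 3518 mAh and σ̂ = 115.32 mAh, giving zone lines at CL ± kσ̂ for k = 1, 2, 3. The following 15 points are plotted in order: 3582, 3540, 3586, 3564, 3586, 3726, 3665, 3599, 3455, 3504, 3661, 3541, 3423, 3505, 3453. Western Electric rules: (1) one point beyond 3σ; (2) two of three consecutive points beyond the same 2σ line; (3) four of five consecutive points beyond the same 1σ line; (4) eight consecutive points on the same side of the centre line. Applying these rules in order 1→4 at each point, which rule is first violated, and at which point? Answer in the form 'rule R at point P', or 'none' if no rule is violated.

rule 4 at point 8

Zone of each point (C = within 1σ̂, B = 1σ̂–2σ̂, A = 2σ̂–3σ̂, * = beyond 3σ̂; sign = side of CL): 1:+C, 2:+C, 3:+C, 4:+C, 5:+C, 6:+B, 7:+B, 8:+C, 9:-C, 10:-C, 11:+B, 12:+C, 13:-C, 14:-C, 15:-C
Rule 4 (eight consecutive points on the same side of the centre line) is satisfied at point 8.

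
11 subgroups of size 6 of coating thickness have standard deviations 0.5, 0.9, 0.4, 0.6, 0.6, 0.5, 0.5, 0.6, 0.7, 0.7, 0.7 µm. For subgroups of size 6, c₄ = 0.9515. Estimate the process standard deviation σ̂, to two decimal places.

0.64

s̄ = (0.5 + 0.9 + 0.4 + 0.6 + 0.6 + 0.5 + 0.5 + 0.6 + 0.7 + 0.7 + 0.7) / 11 = 0.6091
σ̂ = s̄ / c₄ = 0.6091 / 0.9515 = 0.6401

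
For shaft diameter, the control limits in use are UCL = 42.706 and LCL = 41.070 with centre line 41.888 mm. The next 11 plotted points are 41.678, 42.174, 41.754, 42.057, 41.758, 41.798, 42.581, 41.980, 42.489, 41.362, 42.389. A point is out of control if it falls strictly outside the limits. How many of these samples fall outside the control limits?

0

All 11 points lie within [41.070, 42.706].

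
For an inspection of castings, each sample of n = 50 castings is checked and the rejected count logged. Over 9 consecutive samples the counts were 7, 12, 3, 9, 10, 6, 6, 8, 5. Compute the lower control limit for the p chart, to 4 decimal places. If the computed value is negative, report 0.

0.0000

p̄ = Σdᵢ / (k·n) = 66 / (9 × 50) = 0.14667
LCL = p̄ − 3·√(p̄(1−p̄)/n) = 0.14667 − 3 × 0.05003 = -0.00343 → 0 (negative, so LCL = 0)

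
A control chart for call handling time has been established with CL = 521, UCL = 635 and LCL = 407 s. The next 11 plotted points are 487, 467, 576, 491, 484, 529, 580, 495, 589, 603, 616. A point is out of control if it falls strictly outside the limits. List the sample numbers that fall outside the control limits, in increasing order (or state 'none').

All 11 points lie within [407, 635].

none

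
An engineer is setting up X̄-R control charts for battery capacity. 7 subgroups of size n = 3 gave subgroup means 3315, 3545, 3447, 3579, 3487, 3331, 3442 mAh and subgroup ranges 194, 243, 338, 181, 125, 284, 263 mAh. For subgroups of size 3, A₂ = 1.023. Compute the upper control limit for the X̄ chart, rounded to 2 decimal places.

3687.35

X̄̄ = (3315 + 3545 + 3447 + 3579 + 3487 + 3331 + 3442) / 7 = 24146.0000 / 7 = 3449.4286
R̄ = (194 + 243 + 338 + 181 + 125 + 284 + 263) / 7 = 1628.0000 / 7 = 232.5714
UCL = X̄̄ + A₂·R̄ = 3449.4286 + 1.023 × 232.5714 = 3687.3491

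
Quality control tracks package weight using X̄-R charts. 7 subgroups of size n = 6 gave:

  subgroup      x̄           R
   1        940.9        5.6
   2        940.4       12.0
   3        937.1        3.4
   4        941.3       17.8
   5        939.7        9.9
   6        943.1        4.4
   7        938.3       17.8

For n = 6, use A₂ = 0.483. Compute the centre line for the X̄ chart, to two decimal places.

X̄̄ = (940.9 + 940.4 + 937.1 + 941.3 + 939.7 + 943.1 + 938.3) / 7 = 6580.8000 / 7 = 940.1143
CL = X̄̄ = 940.1143

940.11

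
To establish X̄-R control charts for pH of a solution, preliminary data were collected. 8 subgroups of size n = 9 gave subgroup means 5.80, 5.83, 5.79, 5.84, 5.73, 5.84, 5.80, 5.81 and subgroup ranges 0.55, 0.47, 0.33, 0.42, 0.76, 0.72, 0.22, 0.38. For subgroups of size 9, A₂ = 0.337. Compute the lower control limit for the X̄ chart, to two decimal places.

X̄̄ = (5.80 + 5.83 + 5.79 + 5.84 + 5.73 + 5.84 + 5.80 + 5.81) / 8 = 46.4400 / 8 = 5.8050
R̄ = (0.55 + 0.47 + 0.33 + 0.42 + 0.76 + 0.72 + 0.22 + 0.38) / 8 = 3.8500 / 8 = 0.4813
LCL = X̄̄ − A₂·R̄ = 5.8050 − 0.337 × 0.4813 = 5.6428

5.64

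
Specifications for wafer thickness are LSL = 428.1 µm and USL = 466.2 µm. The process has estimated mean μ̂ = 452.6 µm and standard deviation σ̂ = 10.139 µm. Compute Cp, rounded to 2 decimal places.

Cp = (USL − LSL) / (6σ̂) = (466.2 − 428.1) / (6 × 10.139) = 38.1000 / 60.8340 = 0.6263

0.63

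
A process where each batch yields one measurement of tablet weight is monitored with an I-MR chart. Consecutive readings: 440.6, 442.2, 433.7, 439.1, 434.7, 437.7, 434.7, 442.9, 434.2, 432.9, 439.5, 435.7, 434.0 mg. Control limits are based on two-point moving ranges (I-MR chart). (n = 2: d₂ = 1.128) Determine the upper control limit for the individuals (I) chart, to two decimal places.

X̄ = (440.6 + 442.2 + 433.7 + 439.1 + 434.7 + 437.7 + 434.7 + 442.9 + 434.2 + 432.9 + 439.5 + 435.7 + 434.0) / 13 = 437.0692
Moving ranges: 1.6, 8.5, 5.4, 4.4, 3.0, 3.0, 8.2, 8.7, 1.3, 6.6, 3.8, 1.7; M̄R̄ = 56.2000 / 12 = 4.6833
UCL = X̄ + 3·M̄R̄/d₂ = 437.0692 + 3 × 4.6833 / 1.128 = 449.5249

449.52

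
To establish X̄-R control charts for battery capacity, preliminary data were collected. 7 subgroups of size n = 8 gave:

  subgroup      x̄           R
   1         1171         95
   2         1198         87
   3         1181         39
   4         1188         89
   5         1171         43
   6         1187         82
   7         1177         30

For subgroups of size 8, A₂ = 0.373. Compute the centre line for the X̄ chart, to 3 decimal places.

X̄̄ = (1171 + 1198 + 1181 + 1188 + 1171 + 1187 + 1177) / 7 = 8273.0000 / 7 = 1181.8571
CL = X̄̄ = 1181.8571

1181.857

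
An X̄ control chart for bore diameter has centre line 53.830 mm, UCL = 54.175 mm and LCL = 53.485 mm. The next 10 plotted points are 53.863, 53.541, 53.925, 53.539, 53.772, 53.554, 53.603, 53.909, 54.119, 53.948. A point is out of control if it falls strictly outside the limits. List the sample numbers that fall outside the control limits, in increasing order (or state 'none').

All 10 points lie within [53.485, 54.175].

none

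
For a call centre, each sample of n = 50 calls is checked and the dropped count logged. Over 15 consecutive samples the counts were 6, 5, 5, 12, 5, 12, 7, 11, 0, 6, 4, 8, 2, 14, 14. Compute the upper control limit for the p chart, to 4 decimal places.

p̄ = Σdᵢ / (k·n) = 111 / (15 × 50) = 0.14800
UCL = p̄ + 3·√(p̄(1−p̄)/n) = 0.14800 + 3 × √(0.14800×0.85200/50) = 0.14800 + 3 × 0.05022 = 0.29866

0.2987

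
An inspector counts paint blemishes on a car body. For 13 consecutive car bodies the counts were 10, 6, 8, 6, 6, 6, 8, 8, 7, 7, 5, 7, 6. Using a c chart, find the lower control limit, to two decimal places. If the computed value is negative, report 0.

c̄ = (10 + 6 + 8 + 6 + 6 + 6 + 8 + 8 + 7 + 7 + 5 + 7 + 6) / 13 = 90 / 13 = 6.9231
LCL = c̄ − 3√c̄ = 6.9231 − 3 × 2.6312 = -0.9704 → 0 (cannot be negative)

0.00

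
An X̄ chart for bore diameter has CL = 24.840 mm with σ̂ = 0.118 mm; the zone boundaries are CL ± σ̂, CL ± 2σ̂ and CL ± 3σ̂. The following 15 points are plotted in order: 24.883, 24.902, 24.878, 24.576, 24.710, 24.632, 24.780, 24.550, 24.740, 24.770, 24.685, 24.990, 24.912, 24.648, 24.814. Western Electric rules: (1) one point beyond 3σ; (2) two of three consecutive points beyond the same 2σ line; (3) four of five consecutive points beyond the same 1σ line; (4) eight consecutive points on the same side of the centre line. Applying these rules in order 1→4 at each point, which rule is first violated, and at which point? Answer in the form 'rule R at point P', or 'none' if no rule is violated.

Zone of each point (C = within 1σ̂, B = 1σ̂–2σ̂, A = 2σ̂–3σ̂, * = beyond 3σ̂; sign = side of CL): 1:+C, 2:+C, 3:+C, 4:-A, 5:-B, 6:-B, 7:-C, 8:-A, 9:-C, 10:-C, 11:-B, 12:+B, 13:+C, 14:-B, 15:-C
Rule 3 (four of five consecutive points beyond the same 1σ limit) is satisfied at point 8.

rule 3 at point 8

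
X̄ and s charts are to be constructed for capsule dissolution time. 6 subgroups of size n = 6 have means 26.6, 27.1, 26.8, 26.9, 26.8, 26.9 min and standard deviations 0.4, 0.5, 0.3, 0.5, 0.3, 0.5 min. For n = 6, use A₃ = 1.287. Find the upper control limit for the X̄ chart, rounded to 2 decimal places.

X̄̄ = (26.6 + 27.1 + 26.8 + 26.9 + 26.8 + 26.9) / 6 = 26.8500
s̄ = (0.4 + 0.5 + 0.3 + 0.5 + 0.3 + 0.5) / 6 = 0.4167
UCL = X̄̄ + A₃·s̄ = 26.8500 + 1.287 × 0.4167 = 27.3862

27.39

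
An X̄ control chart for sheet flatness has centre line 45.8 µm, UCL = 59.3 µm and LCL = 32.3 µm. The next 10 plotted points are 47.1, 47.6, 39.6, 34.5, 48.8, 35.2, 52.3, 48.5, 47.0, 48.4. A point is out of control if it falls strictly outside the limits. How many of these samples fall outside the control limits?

All 10 points lie within [32.3, 59.3].

0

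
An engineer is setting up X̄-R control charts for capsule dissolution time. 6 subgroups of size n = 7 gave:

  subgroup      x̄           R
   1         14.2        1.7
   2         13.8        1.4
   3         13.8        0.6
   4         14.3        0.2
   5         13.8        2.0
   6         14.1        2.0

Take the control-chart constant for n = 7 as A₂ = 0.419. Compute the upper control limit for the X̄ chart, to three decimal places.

14.552

X̄̄ = (14.2 + 13.8 + 13.8 + 14.3 + 13.8 + 14.1) / 6 = 84.0000 / 6 = 14.0000
R̄ = (1.7 + 1.4 + 0.6 + 0.2 + 2.0 + 2.0) / 6 = 7.9000 / 6 = 1.3167
UCL = X̄̄ + A₂·R̄ = 14.0000 + 0.419 × 1.3167 = 14.5517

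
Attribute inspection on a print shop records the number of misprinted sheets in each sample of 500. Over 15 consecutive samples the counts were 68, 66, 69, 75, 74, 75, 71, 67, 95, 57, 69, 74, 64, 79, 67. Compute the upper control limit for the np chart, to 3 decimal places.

p̄ = Σdᵢ / (k·n) = 1070 / (15 × 500) = 0.14267
UCL = np̄ + 3·√(np̄(1−p̄)) = 71.3333 + 3 × √(71.3333×0.85733) = 71.3333 + 3 × 7.8203 = 94.7941

94.794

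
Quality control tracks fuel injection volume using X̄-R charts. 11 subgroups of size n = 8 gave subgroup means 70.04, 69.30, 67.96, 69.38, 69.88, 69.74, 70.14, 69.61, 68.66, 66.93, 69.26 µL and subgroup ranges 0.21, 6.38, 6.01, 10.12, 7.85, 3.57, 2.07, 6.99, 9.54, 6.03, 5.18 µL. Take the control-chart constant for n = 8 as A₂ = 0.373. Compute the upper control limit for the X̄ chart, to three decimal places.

X̄̄ = (70.04 + 69.30 + 67.96 + 69.38 + 69.88 + 69.74 + 70.14 + 69.61 + 68.66 + 66.93 + 69.26) / 11 = 760.9000 / 11 = 69.1727
R̄ = (0.21 + 6.38 + 6.01 + 10.12 + 7.85 + 3.57 + 2.07 + 6.99 + 9.54 + 6.03 + 5.18) / 11 = 63.9500 / 11 = 5.8136
UCL = X̄̄ + A₂·R̄ = 69.1727 + 0.373 × 5.8136 = 71.3412

71.341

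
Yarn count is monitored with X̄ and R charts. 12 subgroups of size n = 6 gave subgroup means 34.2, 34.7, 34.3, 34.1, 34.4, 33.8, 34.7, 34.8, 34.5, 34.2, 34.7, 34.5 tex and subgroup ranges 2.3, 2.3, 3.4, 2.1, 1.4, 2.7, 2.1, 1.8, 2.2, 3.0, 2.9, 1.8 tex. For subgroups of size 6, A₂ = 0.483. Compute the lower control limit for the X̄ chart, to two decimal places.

33.28

X̄̄ = (34.2 + 34.7 + 34.3 + 34.1 + 34.4 + 33.8 + 34.7 + 34.8 + 34.5 + 34.2 + 34.7 + 34.5) / 12 = 412.9000 / 12 = 34.4083
R̄ = (2.3 + 2.3 + 3.4 + 2.1 + 1.4 + 2.7 + 2.1 + 1.8 + 2.2 + 3.0 + 2.9 + 1.8) / 12 = 28.0000 / 12 = 2.3333
LCL = X̄̄ − A₂·R̄ = 34.4083 − 0.483 × 2.3333 = 33.2813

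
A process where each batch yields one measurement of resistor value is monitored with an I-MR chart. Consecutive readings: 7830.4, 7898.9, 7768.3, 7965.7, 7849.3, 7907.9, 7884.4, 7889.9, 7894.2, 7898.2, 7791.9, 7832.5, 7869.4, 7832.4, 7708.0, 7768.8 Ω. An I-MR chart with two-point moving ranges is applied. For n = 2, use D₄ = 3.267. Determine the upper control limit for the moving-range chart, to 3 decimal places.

Moving ranges: 68.5, 130.6, 197.4, 116.4, 58.6, 23.5, 5.5, 4.3, 4.0, 106.3, 40.6, 36.9, 37.0, 124.4, 60.8; M̄R̄ = 1014.8000 / 15 = 67.6533
UCL_MR = D₄·M̄R̄ = 3.267 × 67.6533 = 221.0234

221.023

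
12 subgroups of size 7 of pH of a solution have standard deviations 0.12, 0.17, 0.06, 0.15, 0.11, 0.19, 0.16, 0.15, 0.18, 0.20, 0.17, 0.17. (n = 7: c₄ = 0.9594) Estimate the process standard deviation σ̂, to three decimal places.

0.159

s̄ = (0.12 + 0.17 + 0.06 + 0.15 + 0.11 + 0.19 + 0.16 + 0.15 + 0.18 + 0.20 + 0.17 + 0.17) / 12 = 0.1525
σ̂ = s̄ / c₄ = 0.1525 / 0.9594 = 0.1590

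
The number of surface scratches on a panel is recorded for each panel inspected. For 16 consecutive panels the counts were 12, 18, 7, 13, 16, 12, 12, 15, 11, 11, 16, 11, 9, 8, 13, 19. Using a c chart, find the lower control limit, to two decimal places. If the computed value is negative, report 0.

2.00

c̄ = (12 + 18 + 7 + 13 + 16 + 12 + 12 + 15 + 11 + 11 + 16 + 11 + 9 + 8 + 13 + 19) / 16 = 203 / 16 = 12.6875
LCL = c̄ − 3√c̄ = 12.6875 − 3 × 3.5620 = 2.0016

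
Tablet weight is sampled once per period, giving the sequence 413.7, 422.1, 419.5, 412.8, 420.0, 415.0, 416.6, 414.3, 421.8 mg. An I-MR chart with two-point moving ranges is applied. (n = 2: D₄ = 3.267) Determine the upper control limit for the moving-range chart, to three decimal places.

16.866

Moving ranges: 8.4, 2.6, 6.7, 7.2, 5.0, 1.6, 2.3, 7.5; M̄R̄ = 41.3000 / 8 = 5.1625
UCL_MR = D₄·M̄R̄ = 3.267 × 5.1625 = 16.8659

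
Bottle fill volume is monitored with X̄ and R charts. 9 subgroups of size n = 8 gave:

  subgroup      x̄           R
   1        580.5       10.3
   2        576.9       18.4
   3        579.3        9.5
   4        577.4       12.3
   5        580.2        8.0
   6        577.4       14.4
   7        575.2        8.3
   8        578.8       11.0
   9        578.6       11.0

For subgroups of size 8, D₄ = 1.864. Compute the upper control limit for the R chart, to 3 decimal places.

21.374

R̄ = (10.3 + 18.4 + 9.5 + 12.3 + 8.0 + 14.4 + 8.3 + 11.0 + 11.0) / 9 = 103.2000 / 9 = 11.4667
UCL_R = D₄·R̄ = 1.864 × 11.4667 = 21.3739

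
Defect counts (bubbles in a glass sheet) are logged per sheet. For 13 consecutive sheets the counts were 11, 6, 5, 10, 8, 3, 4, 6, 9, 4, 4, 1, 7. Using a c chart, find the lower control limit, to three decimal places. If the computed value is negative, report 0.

0.000

c̄ = (11 + 6 + 5 + 10 + 8 + 3 + 4 + 6 + 9 + 4 + 4 + 1 + 7) / 13 = 78 / 13 = 6.0000
LCL = c̄ − 3√c̄ = 6.0000 − 3 × 2.4495 = -1.3485 → 0 (cannot be negative)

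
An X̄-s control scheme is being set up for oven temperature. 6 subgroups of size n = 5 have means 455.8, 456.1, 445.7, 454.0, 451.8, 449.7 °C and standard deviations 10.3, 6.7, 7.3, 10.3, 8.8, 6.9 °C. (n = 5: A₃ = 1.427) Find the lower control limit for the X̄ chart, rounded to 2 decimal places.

X̄̄ = (455.8 + 456.1 + 445.7 + 454.0 + 451.8 + 449.7) / 6 = 452.1833
s̄ = (10.3 + 6.7 + 7.3 + 10.3 + 8.8 + 6.9) / 6 = 8.3833
LCL = X̄̄ − A₃·s̄ = 452.1833 − 1.427 × 8.3833 = 440.2203

440.22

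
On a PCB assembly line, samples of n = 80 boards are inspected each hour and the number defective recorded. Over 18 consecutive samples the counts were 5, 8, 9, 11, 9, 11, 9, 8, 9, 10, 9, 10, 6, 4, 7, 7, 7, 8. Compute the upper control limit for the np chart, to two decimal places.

16.29

p̄ = Σdᵢ / (k·n) = 147 / (18 × 80) = 0.10208
UCL = np̄ + 3·√(np̄(1−p̄)) = 8.1667 + 3 × √(8.1667×0.89792) = 8.1667 + 3 × 2.7079 = 16.2905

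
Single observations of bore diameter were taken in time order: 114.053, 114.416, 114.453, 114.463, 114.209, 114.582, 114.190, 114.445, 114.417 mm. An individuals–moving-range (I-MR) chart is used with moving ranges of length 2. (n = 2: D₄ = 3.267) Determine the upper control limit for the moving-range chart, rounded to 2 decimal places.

Moving ranges: 0.363, 0.037, 0.010, 0.254, 0.373, 0.392, 0.255, 0.028; M̄R̄ = 1.7120 / 8 = 0.2140
UCL_MR = D₄·M̄R̄ = 3.267 × 0.2140 = 0.6991

0.70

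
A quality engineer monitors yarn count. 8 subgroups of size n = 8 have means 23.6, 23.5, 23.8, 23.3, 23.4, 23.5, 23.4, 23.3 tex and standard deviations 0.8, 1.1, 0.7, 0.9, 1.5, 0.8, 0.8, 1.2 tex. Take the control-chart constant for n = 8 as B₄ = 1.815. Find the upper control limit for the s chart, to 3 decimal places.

1.770

s̄ = (0.8 + 1.1 + 0.7 + 0.9 + 1.5 + 0.8 + 0.8 + 1.2) / 8 = 0.9750
UCL_s = B₄·s̄ = 1.815 × 0.9750 = 1.7696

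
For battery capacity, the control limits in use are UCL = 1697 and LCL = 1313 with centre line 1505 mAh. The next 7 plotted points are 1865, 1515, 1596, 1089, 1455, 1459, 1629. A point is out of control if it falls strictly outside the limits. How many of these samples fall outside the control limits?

Compare each point to [1313, 1697]: sample 1 = 1865 > UCL; sample 4 = 1089 < LCL.

2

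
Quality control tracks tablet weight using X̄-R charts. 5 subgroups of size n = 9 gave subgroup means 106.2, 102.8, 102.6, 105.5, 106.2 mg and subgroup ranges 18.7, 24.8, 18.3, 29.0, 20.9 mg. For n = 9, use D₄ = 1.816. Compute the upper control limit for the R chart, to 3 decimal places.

R̄ = (18.7 + 24.8 + 18.3 + 29.0 + 20.9) / 5 = 111.7000 / 5 = 22.3400
UCL_R = D₄·R̄ = 1.816 × 22.3400 = 40.5694

40.569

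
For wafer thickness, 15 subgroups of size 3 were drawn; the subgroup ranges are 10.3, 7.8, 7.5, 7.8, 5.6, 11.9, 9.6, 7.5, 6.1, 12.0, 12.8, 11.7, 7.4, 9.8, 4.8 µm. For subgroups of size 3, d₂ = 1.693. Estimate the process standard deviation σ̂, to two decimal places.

5.22

R̄ = (10.3 + 7.8 + 7.5 + 7.8 + 5.6 + 11.9 + 9.6 + 7.5 + 6.1 + 12.0 + 12.8 + 11.7 + 7.4 + 9.8 + 4.8) / 15 = 8.8400
σ̂ = R̄ / d₂ = 8.8400 / 1.693 = 5.2215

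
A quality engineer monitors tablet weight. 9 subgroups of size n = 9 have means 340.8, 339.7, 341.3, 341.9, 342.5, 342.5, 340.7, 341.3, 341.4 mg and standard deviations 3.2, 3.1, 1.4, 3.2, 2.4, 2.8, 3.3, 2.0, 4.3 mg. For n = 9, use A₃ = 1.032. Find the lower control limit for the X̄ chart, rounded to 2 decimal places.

338.40

X̄̄ = (340.8 + 339.7 + 341.3 + 341.9 + 342.5 + 342.5 + 340.7 + 341.3 + 341.4) / 9 = 341.3444
s̄ = (3.2 + 3.1 + 1.4 + 3.2 + 2.4 + 2.8 + 3.3 + 2.0 + 4.3) / 9 = 2.8556
LCL = X̄̄ − A₃·s̄ = 341.3444 − 1.032 × 2.8556 = 338.3975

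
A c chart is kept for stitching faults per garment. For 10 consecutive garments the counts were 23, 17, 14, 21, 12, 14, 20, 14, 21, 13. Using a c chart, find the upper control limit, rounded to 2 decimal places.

c̄ = (23 + 17 + 14 + 21 + 12 + 14 + 20 + 14 + 21 + 13) / 10 = 169 / 10 = 16.9000
UCL = c̄ + 3√c̄ = 16.9000 + 3 × √16.9000 = 16.9000 + 3 × 4.1110 = 29.2329

29.23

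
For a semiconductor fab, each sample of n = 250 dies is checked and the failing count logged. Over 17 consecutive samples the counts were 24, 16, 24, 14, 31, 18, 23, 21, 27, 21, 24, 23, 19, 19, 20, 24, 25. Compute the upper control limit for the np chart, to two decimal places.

35.36

p̄ = Σdᵢ / (k·n) = 373 / (17 × 250) = 0.08776
UCL = np̄ + 3·√(np̄(1−p̄)) = 21.9412 + 3 × √(21.9412×0.91224) = 21.9412 + 3 × 4.4739 = 35.3628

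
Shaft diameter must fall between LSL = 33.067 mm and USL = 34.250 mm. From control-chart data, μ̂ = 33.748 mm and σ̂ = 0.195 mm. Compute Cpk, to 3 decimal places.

0.858

Cpu = (USL − μ̂) / (3σ̂) = (34.250 − 33.748) / (3 × 0.195) = 0.8581; Cpl = (μ̂ − LSL) / (3σ̂) = (33.748 − 33.067) / (3 × 0.195) = 1.1641; Cpk = min(Cpu, Cpl) = 0.8581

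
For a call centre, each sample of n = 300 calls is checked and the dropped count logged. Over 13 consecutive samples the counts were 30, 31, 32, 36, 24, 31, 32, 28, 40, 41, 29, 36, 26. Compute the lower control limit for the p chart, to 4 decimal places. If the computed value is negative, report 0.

p̄ = Σdᵢ / (k·n) = 416 / (13 × 300) = 0.10667
LCL = p̄ − 3·√(p̄(1−p̄)/n) = 0.10667 − 3 × 0.01782 = 0.05320

0.0532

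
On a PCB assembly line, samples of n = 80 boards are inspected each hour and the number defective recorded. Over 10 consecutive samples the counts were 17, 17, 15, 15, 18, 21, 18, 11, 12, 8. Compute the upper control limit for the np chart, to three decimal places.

p̄ = Σdᵢ / (k·n) = 152 / (10 × 80) = 0.19000
UCL = np̄ + 3·√(np̄(1−p̄)) = 15.2000 + 3 × √(15.2000×0.81000) = 15.2000 + 3 × 3.5088 = 25.7265

25.727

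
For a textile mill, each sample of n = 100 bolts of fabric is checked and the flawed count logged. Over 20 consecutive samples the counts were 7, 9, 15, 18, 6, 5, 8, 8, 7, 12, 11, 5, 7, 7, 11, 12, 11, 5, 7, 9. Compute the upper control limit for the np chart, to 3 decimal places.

p̄ = Σdᵢ / (k·n) = 180 / (20 × 100) = 0.09000
UCL = np̄ + 3·√(np̄(1−p̄)) = 9.0000 + 3 × √(9.0000×0.91000) = 9.0000 + 3 × 2.8618 = 17.5855

17.585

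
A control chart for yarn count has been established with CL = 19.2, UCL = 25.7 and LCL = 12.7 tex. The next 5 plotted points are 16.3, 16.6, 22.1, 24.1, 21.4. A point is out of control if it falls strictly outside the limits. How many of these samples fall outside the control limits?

0

All 5 points lie within [12.7, 25.7].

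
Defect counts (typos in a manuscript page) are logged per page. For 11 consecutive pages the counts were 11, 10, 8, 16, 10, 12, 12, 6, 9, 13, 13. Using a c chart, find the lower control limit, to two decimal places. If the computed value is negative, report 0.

1.00

c̄ = (11 + 10 + 8 + 16 + 10 + 12 + 12 + 6 + 9 + 13 + 13) / 11 = 120 / 11 = 10.9091
LCL = c̄ − 3√c̄ = 10.9091 − 3 × 3.3029 = 1.0004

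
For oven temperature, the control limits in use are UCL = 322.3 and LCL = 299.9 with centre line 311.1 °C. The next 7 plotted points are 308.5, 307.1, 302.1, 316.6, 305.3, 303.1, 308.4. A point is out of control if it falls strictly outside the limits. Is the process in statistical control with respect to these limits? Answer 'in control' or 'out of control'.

in control

All 7 points lie within [299.9, 322.3].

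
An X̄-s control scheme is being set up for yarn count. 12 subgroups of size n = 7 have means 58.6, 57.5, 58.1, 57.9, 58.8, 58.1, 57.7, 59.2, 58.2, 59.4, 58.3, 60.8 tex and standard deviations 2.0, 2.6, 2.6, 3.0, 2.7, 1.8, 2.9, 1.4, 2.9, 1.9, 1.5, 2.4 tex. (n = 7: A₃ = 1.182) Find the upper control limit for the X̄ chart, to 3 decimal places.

X̄̄ = (58.6 + 57.5 + 58.1 + 57.9 + 58.8 + 58.1 + 57.7 + 59.2 + 58.2 + 59.4 + 58.3 + 60.8) / 12 = 58.5500
s̄ = (2.0 + 2.6 + 2.6 + 3.0 + 2.7 + 1.8 + 2.9 + 1.4 + 2.9 + 1.9 + 1.5 + 2.4) / 12 = 2.3083
UCL = X̄̄ + A₃·s̄ = 58.5500 + 1.182 × 2.3083 = 61.2785

61.278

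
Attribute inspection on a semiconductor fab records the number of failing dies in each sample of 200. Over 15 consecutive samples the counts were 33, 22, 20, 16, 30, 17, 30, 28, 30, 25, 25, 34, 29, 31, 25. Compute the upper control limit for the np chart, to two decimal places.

40.68

p̄ = Σdᵢ / (k·n) = 395 / (15 × 200) = 0.13167
UCL = np̄ + 3·√(np̄(1−p̄)) = 26.3333 + 3 × √(26.3333×0.86833) = 26.3333 + 3 × 4.7819 = 40.6789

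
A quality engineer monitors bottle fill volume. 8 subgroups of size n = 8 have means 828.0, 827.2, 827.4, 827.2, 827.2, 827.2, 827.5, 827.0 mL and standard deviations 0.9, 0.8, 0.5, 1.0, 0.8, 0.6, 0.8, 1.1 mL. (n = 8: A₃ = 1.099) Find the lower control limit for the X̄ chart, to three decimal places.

X̄̄ = (828.0 + 827.2 + 827.4 + 827.2 + 827.2 + 827.2 + 827.5 + 827.0) / 8 = 827.3375
s̄ = (0.9 + 0.8 + 0.5 + 1.0 + 0.8 + 0.6 + 0.8 + 1.1) / 8 = 0.8125
LCL = X̄̄ − A₃·s̄ = 827.3375 − 1.099 × 0.8125 = 826.4446

826.445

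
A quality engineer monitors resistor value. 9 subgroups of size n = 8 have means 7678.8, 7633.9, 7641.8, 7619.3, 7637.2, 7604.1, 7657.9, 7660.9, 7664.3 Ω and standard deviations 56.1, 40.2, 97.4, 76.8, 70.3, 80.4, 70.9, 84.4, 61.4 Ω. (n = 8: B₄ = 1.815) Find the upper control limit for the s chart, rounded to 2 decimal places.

128.64

s̄ = (56.1 + 40.2 + 97.4 + 76.8 + 70.3 + 80.4 + 70.9 + 84.4 + 61.4) / 9 = 70.8778
UCL_s = B₄·s̄ = 1.815 × 70.8778 = 128.6432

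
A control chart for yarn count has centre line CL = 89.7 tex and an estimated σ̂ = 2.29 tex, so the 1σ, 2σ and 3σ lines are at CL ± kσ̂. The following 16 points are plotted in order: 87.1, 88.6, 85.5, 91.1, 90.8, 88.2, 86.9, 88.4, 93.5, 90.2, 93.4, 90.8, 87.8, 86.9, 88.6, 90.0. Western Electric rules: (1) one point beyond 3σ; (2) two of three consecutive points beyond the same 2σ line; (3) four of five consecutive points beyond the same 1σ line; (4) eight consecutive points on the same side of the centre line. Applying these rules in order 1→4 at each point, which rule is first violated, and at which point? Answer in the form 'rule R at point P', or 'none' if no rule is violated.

Zone of each point (C = within 1σ̂, B = 1σ̂–2σ̂, A = 2σ̂–3σ̂, * = beyond 3σ̂; sign = side of CL): 1:-B, 2:-C, 3:-B, 4:+C, 5:+C, 6:-C, 7:-B, 8:-C, 9:+B, 10:+C, 11:+B, 12:+C, 13:-C, 14:-B, 15:-C, 16:+C
No rule fires across all 16 points.

none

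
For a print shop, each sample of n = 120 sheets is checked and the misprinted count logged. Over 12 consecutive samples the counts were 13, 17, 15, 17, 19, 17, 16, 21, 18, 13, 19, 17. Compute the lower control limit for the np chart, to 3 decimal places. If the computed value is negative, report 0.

p̄ = Σdᵢ / (k·n) = 202 / (12 × 120) = 0.14028
LCL = np̄ − 3·√(np̄(1−p̄)) = 16.8333 − 3 × 3.8042 = 5.4207

5.421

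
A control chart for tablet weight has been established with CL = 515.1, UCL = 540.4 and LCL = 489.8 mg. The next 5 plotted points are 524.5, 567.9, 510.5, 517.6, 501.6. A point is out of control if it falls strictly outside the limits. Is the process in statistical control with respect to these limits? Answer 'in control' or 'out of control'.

out of control

Compare each point to [489.8, 540.4]: sample 2 = 567.9 > UCL.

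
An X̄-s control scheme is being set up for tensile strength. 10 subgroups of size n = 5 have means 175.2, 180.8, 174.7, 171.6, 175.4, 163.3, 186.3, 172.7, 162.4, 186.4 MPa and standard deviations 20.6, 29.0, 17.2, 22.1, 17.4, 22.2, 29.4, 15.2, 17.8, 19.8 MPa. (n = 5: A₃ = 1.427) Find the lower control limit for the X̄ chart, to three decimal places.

144.813

X̄̄ = (175.2 + 180.8 + 174.7 + 171.6 + 175.4 + 163.3 + 186.3 + 172.7 + 162.4 + 186.4) / 10 = 174.8800
s̄ = (20.6 + 29.0 + 17.2 + 22.1 + 17.4 + 22.2 + 29.4 + 15.2 + 17.8 + 19.8) / 10 = 21.0700
LCL = X̄̄ − A₃·s̄ = 174.8800 − 1.427 × 21.0700 = 144.8131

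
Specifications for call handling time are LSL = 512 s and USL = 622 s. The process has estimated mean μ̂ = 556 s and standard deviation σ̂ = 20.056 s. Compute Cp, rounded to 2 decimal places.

Cp = (USL − LSL) / (6σ̂) = (622 − 512) / (6 × 20.056) = 110.0000 / 120.3360 = 0.9141

0.91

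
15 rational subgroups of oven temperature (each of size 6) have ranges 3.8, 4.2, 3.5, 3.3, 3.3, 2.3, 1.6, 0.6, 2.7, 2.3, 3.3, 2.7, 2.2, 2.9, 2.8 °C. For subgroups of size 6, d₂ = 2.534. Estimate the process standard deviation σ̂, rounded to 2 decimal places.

1.09

R̄ = (3.8 + 4.2 + 3.5 + 3.3 + 3.3 + 2.3 + 1.6 + 0.6 + 2.7 + 2.3 + 3.3 + 2.7 + 2.2 + 2.9 + 2.8) / 15 = 2.7667
σ̂ = R̄ / d₂ = 2.7667 / 2.534 = 1.0918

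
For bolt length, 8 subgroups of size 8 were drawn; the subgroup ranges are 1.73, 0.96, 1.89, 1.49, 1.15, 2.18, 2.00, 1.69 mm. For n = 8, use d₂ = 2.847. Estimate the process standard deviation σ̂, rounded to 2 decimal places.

R̄ = (1.73 + 0.96 + 1.89 + 1.49 + 1.15 + 2.18 + 2.00 + 1.69) / 8 = 1.6362
σ̂ = R̄ / d₂ = 1.6362 / 2.847 = 0.5747

0.57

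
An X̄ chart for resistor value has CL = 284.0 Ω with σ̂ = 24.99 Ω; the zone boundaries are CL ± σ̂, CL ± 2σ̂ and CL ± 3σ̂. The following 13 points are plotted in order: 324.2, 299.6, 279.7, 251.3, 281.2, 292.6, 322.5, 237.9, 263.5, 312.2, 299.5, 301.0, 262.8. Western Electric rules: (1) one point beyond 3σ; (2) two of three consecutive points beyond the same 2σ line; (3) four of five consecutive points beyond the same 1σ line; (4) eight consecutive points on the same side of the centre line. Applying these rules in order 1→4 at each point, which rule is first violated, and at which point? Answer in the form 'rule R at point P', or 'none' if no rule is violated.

none

Zone of each point (C = within 1σ̂, B = 1σ̂–2σ̂, A = 2σ̂–3σ̂, * = beyond 3σ̂; sign = side of CL): 1:+B, 2:+C, 3:-C, 4:-B, 5:-C, 6:+C, 7:+B, 8:-B, 9:-C, 10:+B, 11:+C, 12:+C, 13:-C
No rule fires across all 13 points.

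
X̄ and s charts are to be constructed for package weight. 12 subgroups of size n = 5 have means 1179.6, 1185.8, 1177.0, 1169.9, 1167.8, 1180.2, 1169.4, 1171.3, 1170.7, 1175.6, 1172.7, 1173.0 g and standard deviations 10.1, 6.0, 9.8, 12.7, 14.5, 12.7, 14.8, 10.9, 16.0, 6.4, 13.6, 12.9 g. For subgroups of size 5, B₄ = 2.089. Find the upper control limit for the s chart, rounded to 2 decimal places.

24.44

s̄ = (10.1 + 6.0 + 9.8 + 12.7 + 14.5 + 12.7 + 14.8 + 10.9 + 16.0 + 6.4 + 13.6 + 12.9) / 12 = 11.7000
UCL_s = B₄·s̄ = 2.089 × 11.7000 = 24.4413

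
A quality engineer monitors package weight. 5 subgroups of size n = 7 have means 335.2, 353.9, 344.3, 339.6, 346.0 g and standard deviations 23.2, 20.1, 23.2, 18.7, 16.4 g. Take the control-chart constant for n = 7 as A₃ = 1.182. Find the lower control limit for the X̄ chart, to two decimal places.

X̄̄ = (335.2 + 353.9 + 344.3 + 339.6 + 346.0) / 5 = 343.8000
s̄ = (23.2 + 20.1 + 23.2 + 18.7 + 16.4) / 5 = 20.3200
LCL = X̄̄ − A₃·s̄ = 343.8000 − 1.182 × 20.3200 = 319.7818

319.78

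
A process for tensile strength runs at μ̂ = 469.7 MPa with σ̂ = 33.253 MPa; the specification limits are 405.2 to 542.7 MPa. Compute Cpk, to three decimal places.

Cpu = (USL − μ̂) / (3σ̂) = (542.7 − 469.7) / (3 × 33.253) = 0.7318; Cpl = (μ̂ − LSL) / (3σ̂) = (469.7 − 405.2) / (3 × 33.253) = 0.6466; Cpk = min(Cpu, Cpl) = 0.6466

0.647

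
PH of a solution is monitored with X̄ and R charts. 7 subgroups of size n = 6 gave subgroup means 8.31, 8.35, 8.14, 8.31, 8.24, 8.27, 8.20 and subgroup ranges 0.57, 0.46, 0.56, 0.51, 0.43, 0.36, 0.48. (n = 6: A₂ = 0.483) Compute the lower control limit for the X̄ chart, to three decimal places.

8.027

X̄̄ = (8.31 + 8.35 + 8.14 + 8.31 + 8.24 + 8.27 + 8.20) / 7 = 57.8200 / 7 = 8.2600
R̄ = (0.57 + 0.46 + 0.56 + 0.51 + 0.43 + 0.36 + 0.48) / 7 = 3.3700 / 7 = 0.4814
LCL = X̄̄ − A₂·R̄ = 8.2600 − 0.483 × 0.4814 = 8.0275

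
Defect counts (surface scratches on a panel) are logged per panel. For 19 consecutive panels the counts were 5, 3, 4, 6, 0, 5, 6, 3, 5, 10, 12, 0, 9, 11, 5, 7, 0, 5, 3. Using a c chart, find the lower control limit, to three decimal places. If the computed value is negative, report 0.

c̄ = (5 + 3 + 4 + 6 + 0 + 5 + 6 + 3 + 5 + 10 + 12 + 0 + 9 + 11 + 5 + 7 + 0 + 5 + 3) / 19 = 99 / 19 = 5.2105
LCL = c̄ − 3√c̄ = 5.2105 − 3 × 2.2827 = -1.6374 → 0 (cannot be negative)

0.000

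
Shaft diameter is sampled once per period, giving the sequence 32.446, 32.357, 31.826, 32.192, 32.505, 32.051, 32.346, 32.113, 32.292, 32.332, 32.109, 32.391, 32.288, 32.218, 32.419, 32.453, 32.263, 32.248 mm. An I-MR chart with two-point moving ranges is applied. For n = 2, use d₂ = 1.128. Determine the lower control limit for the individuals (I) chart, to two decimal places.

X̄ = (32.446 + 32.357 + 31.826 + 32.192 + 32.505 + 32.051 + 32.346 + 32.113 + 32.292 + 32.332 + 32.109 + 32.391 + 32.288 + 32.218 + 32.419 + 32.453 + 32.263 + 32.248) / 18 = 32.2694
Moving ranges: 0.089, 0.531, 0.366, 0.313, 0.454, 0.295, 0.233, 0.179, 0.040, 0.223, 0.282, 0.103, 0.070, 0.201, 0.034, 0.190, 0.015; M̄R̄ = 3.6180 / 17 = 0.2128
LCL = X̄ − 3·M̄R̄/d₂ = 32.2694 − 3 × 0.2128 / 1.128 = 31.7034

31.70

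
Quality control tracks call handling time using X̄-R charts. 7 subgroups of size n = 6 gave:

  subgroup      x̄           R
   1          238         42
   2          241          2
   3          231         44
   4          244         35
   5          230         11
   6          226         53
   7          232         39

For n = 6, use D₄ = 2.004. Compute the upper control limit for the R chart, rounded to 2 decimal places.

R̄ = (42 + 2 + 44 + 35 + 11 + 53 + 39) / 7 = 226.0000 / 7 = 32.2857
UCL_R = D₄·R̄ = 2.004 × 32.2857 = 64.7006

64.70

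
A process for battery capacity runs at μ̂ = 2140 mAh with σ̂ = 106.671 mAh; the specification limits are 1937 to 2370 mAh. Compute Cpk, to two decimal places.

0.63

Cpu = (USL − μ̂) / (3σ̂) = (2370 − 2140) / (3 × 106.671) = 0.7187; Cpl = (μ̂ − LSL) / (3σ̂) = (2140 − 1937) / (3 × 106.671) = 0.6343; Cpk = min(Cpu, Cpl) = 0.6343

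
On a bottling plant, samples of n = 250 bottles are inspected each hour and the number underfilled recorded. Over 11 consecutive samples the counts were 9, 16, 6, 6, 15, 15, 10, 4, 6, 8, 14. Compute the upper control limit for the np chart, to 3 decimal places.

p̄ = Σdᵢ / (k·n) = 109 / (11 × 250) = 0.03964
UCL = np̄ + 3·√(np̄(1−p̄)) = 9.9091 + 3 × √(9.9091×0.96036) = 9.9091 + 3 × 3.0849 = 19.1637

19.164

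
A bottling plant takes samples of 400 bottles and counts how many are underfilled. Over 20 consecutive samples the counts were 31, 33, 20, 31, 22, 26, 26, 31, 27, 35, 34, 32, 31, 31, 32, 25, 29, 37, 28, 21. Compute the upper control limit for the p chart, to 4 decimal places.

p̄ = Σdᵢ / (k·n) = 582 / (20 × 400) = 0.07275
UCL = p̄ + 3·√(p̄(1−p̄)/n) = 0.07275 + 3 × √(0.07275×0.92725/400) = 0.07275 + 3 × 0.01299 = 0.11171

0.1117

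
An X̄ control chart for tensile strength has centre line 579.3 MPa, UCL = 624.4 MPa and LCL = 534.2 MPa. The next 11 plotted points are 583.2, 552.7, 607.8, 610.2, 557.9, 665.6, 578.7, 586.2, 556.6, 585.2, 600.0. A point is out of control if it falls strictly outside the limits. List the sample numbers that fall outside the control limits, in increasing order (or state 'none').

Compare each point to [534.2, 624.4]: sample 6 = 665.6 > UCL.

6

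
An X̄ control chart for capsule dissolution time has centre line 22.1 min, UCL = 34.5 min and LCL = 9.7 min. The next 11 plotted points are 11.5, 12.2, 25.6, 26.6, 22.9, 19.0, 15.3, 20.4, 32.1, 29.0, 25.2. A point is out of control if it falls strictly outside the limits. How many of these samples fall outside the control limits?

0

All 11 points lie within [9.7, 34.5].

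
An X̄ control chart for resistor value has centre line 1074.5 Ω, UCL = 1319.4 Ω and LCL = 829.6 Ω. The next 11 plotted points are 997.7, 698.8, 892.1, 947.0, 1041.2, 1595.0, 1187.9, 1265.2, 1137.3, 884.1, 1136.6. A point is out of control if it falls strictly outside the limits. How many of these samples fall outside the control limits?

Compare each point to [829.6, 1319.4]: sample 2 = 698.8 < LCL; sample 6 = 1595.0 > UCL.

2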